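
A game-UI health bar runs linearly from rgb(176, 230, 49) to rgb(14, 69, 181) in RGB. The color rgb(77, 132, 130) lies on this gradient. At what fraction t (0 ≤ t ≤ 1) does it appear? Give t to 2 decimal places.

Invert the lerp on the R channel (largest span, 162): t = (77 − 176) / (14 − 176) = -99/-162 = 0.61111.
Check on G: (132 − 230)/(69 − 230) = 0.6087 ✓

0.61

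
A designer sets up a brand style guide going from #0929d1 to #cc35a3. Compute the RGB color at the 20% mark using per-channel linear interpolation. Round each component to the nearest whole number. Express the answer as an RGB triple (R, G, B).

#0929d1 → (9, 41, 209); #cc35a3 → (204, 53, 163).
20% corresponds to t = 0.2.
R = 9 + 0.2 × (204 − 9) = 9 + 0.2 × 195 = 48 → 48
G = 41 + 0.2 × (53 − 41) = 41 + 0.2 × 12 = 43.4 → 43
B = 209 + 0.2 × (163 − 209) = 209 + 0.2 × -46 = 199.8 → 200

(48, 43, 200)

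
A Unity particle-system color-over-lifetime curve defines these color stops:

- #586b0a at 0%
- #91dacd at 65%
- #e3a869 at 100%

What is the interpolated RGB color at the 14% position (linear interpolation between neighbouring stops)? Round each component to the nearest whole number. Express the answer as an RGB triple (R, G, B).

14% lies between the 0% and 65% stops, so the local fraction is t = (14 − 0)/(65 − 0) = 14/65 ≈ 0.2154.
#586b0a → (88, 107, 10); #91dacd → (145, 218, 205).
R = 88 + 0.2154 × (145 − 88) = 100.278 → 100
G = 107 + 0.2154 × (218 − 107) = 130.909 → 131
B = 10 + 0.2154 × (205 − 10) = 52.003 → 52

(100, 131, 52)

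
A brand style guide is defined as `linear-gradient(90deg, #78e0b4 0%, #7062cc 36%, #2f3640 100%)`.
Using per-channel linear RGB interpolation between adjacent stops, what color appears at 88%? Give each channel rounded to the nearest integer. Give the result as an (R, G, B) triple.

(59, 62, 90)

88% lies between the 36% and 100% stops, so the local fraction is t = (88 − 36)/(100 − 36) = 52/64 ≈ 0.8125.
#7062cc → (112, 98, 204); #2f3640 → (47, 54, 64).
R = 112 + 0.8125 × (47 − 112) = 59.188 → 59
G = 98 + 0.8125 × (54 − 98) = 62.25 → 62
B = 204 + 0.8125 × (64 − 204) = 90.25 → 90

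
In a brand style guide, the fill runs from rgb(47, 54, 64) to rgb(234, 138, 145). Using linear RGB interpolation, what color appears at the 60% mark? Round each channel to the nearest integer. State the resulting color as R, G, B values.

(159, 104, 113)

60% corresponds to t = 0.6.
R = 47 + 0.6 × (234 − 47) = 47 + 0.6 × 187 = 159.2 → 159
G = 54 + 0.6 × (138 − 54) = 54 + 0.6 × 84 = 104.4 → 104
B = 64 + 0.6 × (145 − 64) = 64 + 0.6 × 81 = 112.6 → 113
So the blended color is (159, 104, 113), about #9f6871.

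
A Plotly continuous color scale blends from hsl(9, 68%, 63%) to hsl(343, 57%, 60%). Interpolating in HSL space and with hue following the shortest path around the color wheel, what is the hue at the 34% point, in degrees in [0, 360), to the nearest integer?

0

Hue: 343 − 9 = 334°, but |334| > 180 so the shorter arc goes the other way: Δh = 334 − 360 = -26°.
H = 9 + 0.34 × (-26) = 0.16 → 0°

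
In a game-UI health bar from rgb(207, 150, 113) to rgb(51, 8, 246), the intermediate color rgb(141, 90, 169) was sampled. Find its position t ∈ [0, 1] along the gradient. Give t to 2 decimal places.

0.42

Invert the lerp on the R channel (largest span, 156): t = (141 − 207) / (51 − 207) = -66/-156 = 0.42308.
Check on G: (90 − 150)/(8 − 150) = 0.4225 ✓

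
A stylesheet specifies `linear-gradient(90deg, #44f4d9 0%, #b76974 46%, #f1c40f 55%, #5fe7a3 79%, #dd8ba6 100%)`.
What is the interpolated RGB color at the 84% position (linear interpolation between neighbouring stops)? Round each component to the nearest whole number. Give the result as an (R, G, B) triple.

(125, 209, 164)

84% lies between the 79% and 100% stops, so the local fraction is t = (84 − 79)/(100 − 79) = 5/21 ≈ 0.2381.
#5fe7a3 → (95, 231, 163); #dd8ba6 → (221, 139, 166).
R = 95 + 0.2381 × (221 − 95) = 125.001 → 125
G = 231 + 0.2381 × (139 − 231) = 209.095 → 209
B = 163 + 0.2381 × (166 − 163) = 163.714 → 164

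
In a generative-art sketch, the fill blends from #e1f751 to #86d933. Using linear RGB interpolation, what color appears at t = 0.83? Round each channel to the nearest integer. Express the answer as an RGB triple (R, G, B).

(149, 222, 56)

#e1f751 → (225, 247, 81); #86d933 → (134, 217, 51).
R = 225 + 0.83 × (134 − 225) = 225 + 0.83 × -91 = 149.47 → 149
G = 247 + 0.83 × (217 − 247) = 247 + 0.83 × -30 = 222.1 → 222
B = 81 + 0.83 × (51 − 81) = 81 + 0.83 × -30 = 56.1 → 56
So the blended color is (149, 222, 56), about #95de38.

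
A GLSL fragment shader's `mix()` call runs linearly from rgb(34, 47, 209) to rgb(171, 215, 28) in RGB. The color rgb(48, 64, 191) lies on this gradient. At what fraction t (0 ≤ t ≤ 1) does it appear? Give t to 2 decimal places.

Invert the lerp on the B channel (largest span, 181): t = (191 − 209) / (28 − 209) = -18/-181 = 0.099448.
Check on R: (48 − 34)/(171 − 34) = 0.1022 ✓

0.10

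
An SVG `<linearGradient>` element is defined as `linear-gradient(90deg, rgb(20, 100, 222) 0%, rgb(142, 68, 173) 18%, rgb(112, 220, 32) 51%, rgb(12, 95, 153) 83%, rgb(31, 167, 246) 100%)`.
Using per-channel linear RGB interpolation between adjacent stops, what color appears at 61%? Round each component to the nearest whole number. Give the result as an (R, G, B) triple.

(81, 181, 70)

61% lies between the 51% and 83% stops, so the local fraction is t = (61 − 51)/(83 − 51) = 10/32 ≈ 0.3125.
R = 112 + 0.3125 × (12 − 112) = 80.75 → 81
G = 220 + 0.3125 × (95 − 220) = 180.938 → 181
B = 32 + 0.3125 × (153 − 32) = 69.812 → 70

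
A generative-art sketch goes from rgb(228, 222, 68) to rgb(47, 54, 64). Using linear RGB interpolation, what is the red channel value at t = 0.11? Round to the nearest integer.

208

R = 228 + 0.11 × (47 − 228) = 208.09 → 208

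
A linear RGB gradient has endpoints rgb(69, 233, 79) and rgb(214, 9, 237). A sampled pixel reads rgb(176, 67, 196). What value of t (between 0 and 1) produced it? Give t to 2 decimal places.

Invert the lerp on the G channel (largest span, 224): t = (67 − 233) / (9 − 233) = -166/-224 = 0.74107.
Check on R: (176 − 69)/(214 − 69) = 0.7379 ✓

0.74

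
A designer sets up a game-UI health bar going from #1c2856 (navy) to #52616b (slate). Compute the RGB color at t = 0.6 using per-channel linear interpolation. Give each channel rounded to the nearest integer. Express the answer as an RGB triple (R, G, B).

(60, 74, 99)

#1c2856 → (28, 40, 86); #52616b → (82, 97, 107).
R = 28 + 0.6 × (82 − 28) = 28 + 0.6 × 54 = 60.4 → 60
G = 40 + 0.6 × (97 − 40) = 40 + 0.6 × 57 = 74.2 → 74
B = 86 + 0.6 × (107 − 86) = 86 + 0.6 × 21 = 98.6 → 99
So the blended color is (60, 74, 99), about #3c4a63.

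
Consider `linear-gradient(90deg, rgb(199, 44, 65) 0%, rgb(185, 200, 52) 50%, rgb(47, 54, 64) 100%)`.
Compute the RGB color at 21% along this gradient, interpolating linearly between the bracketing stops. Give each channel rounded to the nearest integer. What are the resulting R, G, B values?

(193, 110, 60)

21% lies between the 0% and 50% stops, so the local fraction is t = (21 − 0)/(50 − 0) = 21/50 ≈ 0.42.
R = 199 + 0.42 × (185 − 199) = 193.12 → 193
G = 44 + 0.42 × (200 − 44) = 109.52 → 110
B = 65 + 0.42 × (52 − 65) = 59.54 → 60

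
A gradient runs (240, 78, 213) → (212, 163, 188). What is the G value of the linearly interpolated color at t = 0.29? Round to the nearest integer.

103

G = 78 + 0.29 × (163 − 78) = 102.65 → 103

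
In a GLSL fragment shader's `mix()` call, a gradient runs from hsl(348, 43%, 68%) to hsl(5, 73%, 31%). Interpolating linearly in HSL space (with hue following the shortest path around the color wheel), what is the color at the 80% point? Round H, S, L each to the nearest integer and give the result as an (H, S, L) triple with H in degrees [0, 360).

Hue: 5 − 348 = -343°, but |-343| > 180 so the shorter arc goes the other way: Δh = -343 + 360 = 17°.
H = 348 + 0.8 × (17) = 361.6 → 362 → 362 mod 360 = 2°
S = 43 + 0.8 × (73 − 43) = 67 → 67%
L = 68 + 0.8 × (31 − 68) = 38.4 → 38%

(2, 67, 38)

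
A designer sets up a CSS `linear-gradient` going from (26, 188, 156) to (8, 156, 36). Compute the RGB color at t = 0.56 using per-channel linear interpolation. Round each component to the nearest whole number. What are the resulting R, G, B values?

(16, 170, 89)

R = 26 + 0.56 × (8 − 26) = 26 + 0.56 × -18 = 15.92 → 16
G = 188 + 0.56 × (156 − 188) = 188 + 0.56 × -32 = 170.08 → 170
B = 156 + 0.56 × (36 − 156) = 156 + 0.56 × -120 = 88.8 → 89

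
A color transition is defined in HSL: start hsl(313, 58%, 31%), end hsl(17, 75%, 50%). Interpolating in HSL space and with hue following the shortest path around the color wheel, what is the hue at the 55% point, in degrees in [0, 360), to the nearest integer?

348

Hue: 17 − 313 = -296°, but |-296| > 180 so the shorter arc goes the other way: Δh = -296 + 360 = 64°.
H = 313 + 0.55 × (64) = 348.2 → 348°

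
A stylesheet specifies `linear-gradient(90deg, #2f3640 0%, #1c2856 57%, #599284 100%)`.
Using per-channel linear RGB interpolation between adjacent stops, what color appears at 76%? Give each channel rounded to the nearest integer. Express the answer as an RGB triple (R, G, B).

76% lies between the 57% and 100% stops, so the local fraction is t = (76 − 57)/(100 − 57) = 19/43 ≈ 0.4419.
#1c2856 → (28, 40, 86); #599284 → (89, 146, 132).
R = 28 + 0.4419 × (89 − 28) = 54.956 → 55
G = 40 + 0.4419 × (146 − 40) = 86.841 → 87
B = 86 + 0.4419 × (132 − 86) = 106.327 → 106

(55, 87, 106)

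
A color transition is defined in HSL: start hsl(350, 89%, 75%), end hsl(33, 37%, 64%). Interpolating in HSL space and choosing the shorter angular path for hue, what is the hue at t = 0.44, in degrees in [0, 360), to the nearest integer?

Hue: 33 − 350 = -317°, but |-317| > 180 so the shorter arc goes the other way: Δh = -317 + 360 = 43°.
H = 350 + 0.44 × (43) = 368.92 → 369 → 369 mod 360 = 9°

9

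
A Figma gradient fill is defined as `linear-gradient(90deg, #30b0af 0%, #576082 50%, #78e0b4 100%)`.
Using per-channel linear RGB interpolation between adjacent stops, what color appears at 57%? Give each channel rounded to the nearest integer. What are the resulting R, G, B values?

(92, 114, 137)

57% lies between the 50% and 100% stops, so the local fraction is t = (57 − 50)/(100 − 50) = 7/50 ≈ 0.14.
#576082 → (87, 96, 130); #78e0b4 → (120, 224, 180).
R = 87 + 0.14 × (120 − 87) = 91.62 → 92
G = 96 + 0.14 × (224 − 96) = 113.92 → 114
B = 130 + 0.14 × (180 − 130) = 137 → 137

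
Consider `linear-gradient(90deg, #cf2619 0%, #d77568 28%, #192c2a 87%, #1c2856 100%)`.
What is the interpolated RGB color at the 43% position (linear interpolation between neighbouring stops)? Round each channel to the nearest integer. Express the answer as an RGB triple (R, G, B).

43% lies between the 28% and 87% stops, so the local fraction is t = (43 − 28)/(87 − 28) = 15/59 ≈ 0.2542.
#d77568 → (215, 117, 104); #192c2a → (25, 44, 42).
R = 215 + 0.2542 × (25 − 215) = 166.702 → 167
G = 117 + 0.2542 × (44 − 117) = 98.443 → 98
B = 104 + 0.2542 × (42 − 104) = 88.24 → 88

(167, 98, 88)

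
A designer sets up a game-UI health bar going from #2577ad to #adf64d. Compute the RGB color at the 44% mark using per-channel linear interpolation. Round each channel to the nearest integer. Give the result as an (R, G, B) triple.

(97, 175, 131)

#2577ad → (37, 119, 173); #adf64d → (173, 246, 77).
44% corresponds to t = 0.44.
R = 37 + 0.44 × (173 − 37) = 37 + 0.44 × 136 = 96.84 → 97
G = 119 + 0.44 × (246 − 119) = 119 + 0.44 × 127 = 174.88 → 175
B = 173 + 0.44 × (77 − 173) = 173 + 0.44 × -96 = 130.76 → 131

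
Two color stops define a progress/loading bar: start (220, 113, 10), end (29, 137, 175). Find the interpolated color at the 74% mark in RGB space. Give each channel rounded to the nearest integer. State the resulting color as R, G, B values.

(79, 131, 132)

74% corresponds to t = 0.74.
R = 220 + 0.74 × (29 − 220) = 220 + 0.74 × -191 = 78.66 → 79
G = 113 + 0.74 × (137 − 113) = 113 + 0.74 × 24 = 130.76 → 131
B = 10 + 0.74 × (175 − 10) = 10 + 0.74 × 165 = 132.1 → 132
So the blended color is (79, 131, 132), about #4f8384.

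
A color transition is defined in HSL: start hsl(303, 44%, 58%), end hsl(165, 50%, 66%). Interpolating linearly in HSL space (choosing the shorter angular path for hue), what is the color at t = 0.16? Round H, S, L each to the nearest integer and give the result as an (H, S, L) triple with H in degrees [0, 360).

Hue arc: Δh = 165 − 303 = -138° (|Δh| ≤ 180, already the shorter path).
H = 303 + 0.16 × (-138) = 280.92 → 281°
S = 44 + 0.16 × (50 − 44) = 44.96 → 45%
L = 58 + 0.16 × (66 − 58) = 59.28 → 59%

(281, 45, 59)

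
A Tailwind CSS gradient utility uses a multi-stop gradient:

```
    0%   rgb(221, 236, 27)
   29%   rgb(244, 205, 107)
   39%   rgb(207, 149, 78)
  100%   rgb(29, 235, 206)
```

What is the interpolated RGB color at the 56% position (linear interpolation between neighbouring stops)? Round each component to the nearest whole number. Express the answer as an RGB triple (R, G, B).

56% lies between the 39% and 100% stops, so the local fraction is t = (56 − 39)/(100 − 39) = 17/61 ≈ 0.2787.
R = 207 + 0.2787 × (29 − 207) = 157.391 → 157
G = 149 + 0.2787 × (235 − 149) = 172.968 → 173
B = 78 + 0.2787 × (206 − 78) = 113.674 → 114

(157, 173, 114)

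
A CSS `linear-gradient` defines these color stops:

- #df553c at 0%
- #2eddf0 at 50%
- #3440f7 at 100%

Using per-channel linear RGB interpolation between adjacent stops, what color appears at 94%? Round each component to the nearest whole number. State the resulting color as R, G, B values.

(51, 83, 246)

94% lies between the 50% and 100% stops, so the local fraction is t = (94 − 50)/(100 − 50) = 44/50 ≈ 0.88.
#2eddf0 → (46, 221, 240); #3440f7 → (52, 64, 247).
R = 46 + 0.88 × (52 − 46) = 51.28 → 51
G = 221 + 0.88 × (64 − 221) = 82.84 → 83
B = 240 + 0.88 × (247 − 240) = 246.16 → 246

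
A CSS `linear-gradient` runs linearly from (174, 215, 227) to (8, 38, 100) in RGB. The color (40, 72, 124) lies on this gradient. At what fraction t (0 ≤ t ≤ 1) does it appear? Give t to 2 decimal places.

0.81

Invert the lerp on the G channel (largest span, 177): t = (72 − 215) / (38 − 215) = -143/-177 = 0.80791.
Check on R: (40 − 174)/(8 − 174) = 0.8072 ✓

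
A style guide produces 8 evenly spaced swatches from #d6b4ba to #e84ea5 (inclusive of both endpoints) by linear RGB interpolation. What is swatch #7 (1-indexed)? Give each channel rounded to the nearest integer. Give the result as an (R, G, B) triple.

(229, 93, 168)

With 8 swatches and endpoints inclusive, swatch 7 sits at t = (7 − 1)/(8 − 1) = 6/7 ≈ 0.8571.
#d6b4ba → (214, 180, 186); #e84ea5 → (232, 78, 165).
R = 214 + 0.8571 × (232 − 214) = 229.428 → 229
G = 180 + 0.8571 × (78 − 180) = 92.576 → 93
B = 186 + 0.8571 × (165 − 186) = 168.001 → 168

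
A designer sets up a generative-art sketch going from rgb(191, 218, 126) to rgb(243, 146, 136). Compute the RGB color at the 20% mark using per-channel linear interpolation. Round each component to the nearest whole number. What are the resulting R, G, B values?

(201, 204, 128)

20% corresponds to t = 0.2.
R = 191 + 0.2 × (243 − 191) = 191 + 0.2 × 52 = 201.4 → 201
G = 218 + 0.2 × (146 − 218) = 218 + 0.2 × -72 = 203.6 → 204
B = 126 + 0.2 × (136 − 126) = 126 + 0.2 × 10 = 128 → 128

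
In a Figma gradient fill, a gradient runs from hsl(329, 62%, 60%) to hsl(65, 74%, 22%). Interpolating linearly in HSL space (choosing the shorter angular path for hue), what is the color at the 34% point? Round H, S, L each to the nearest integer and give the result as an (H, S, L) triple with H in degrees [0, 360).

Hue: 65 − 329 = -264°, but |-264| > 180 so the shorter arc goes the other way: Δh = -264 + 360 = 96°.
H = 329 + 0.34 × (96) = 361.64 → 362 → 362 mod 360 = 2°
S = 62 + 0.34 × (74 − 62) = 66.08 → 66%
L = 60 + 0.34 × (22 − 60) = 47.08 → 47%

(2, 66, 47)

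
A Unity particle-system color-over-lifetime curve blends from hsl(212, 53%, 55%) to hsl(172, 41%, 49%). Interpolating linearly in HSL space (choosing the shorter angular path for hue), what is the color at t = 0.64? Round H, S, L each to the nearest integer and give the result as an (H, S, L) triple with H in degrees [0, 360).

Hue arc: Δh = 172 − 212 = -40° (|Δh| ≤ 180, already the shorter path).
H = 212 + 0.64 × (-40) = 186.4 → 186°
S = 53 + 0.64 × (41 − 53) = 45.32 → 45%
L = 55 + 0.64 × (49 − 55) = 51.16 → 51%

(186, 45, 51)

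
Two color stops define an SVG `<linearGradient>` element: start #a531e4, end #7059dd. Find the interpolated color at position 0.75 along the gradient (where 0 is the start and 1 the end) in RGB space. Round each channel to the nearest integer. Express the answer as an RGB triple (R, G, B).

#a531e4 → (165, 49, 228); #7059dd → (112, 89, 221).
R = 165 + 0.75 × (112 − 165) = 165 + 0.75 × -53 = 125.25 → 125
G = 49 + 0.75 × (89 − 49) = 49 + 0.75 × 40 = 79 → 79
B = 228 + 0.75 × (221 − 228) = 228 + 0.75 × -7 = 222.75 → 223
So the blended color is (125, 79, 223), about #7d4fdf.

(125, 79, 223)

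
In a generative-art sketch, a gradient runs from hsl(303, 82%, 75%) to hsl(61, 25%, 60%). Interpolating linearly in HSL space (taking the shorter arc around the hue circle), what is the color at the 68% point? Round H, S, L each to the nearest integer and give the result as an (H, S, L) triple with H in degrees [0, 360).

Hue: 61 − 303 = -242°, but |-242| > 180 so the shorter arc goes the other way: Δh = -242 + 360 = 118°.
H = 303 + 0.68 × (118) = 383.24 → 383 → 383 mod 360 = 23°
S = 82 + 0.68 × (25 − 82) = 43.24 → 43%
L = 75 + 0.68 × (60 − 75) = 64.8 → 65%

(23, 43, 65)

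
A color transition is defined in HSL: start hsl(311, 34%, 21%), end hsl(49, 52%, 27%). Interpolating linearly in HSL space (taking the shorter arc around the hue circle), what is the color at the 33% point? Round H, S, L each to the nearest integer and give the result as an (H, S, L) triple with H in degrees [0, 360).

Hue: 49 − 311 = -262°, but |-262| > 180 so the shorter arc goes the other way: Δh = -262 + 360 = 98°.
H = 311 + 0.33 × (98) = 343.34 → 343°
S = 34 + 0.33 × (52 − 34) = 39.94 → 40%
L = 21 + 0.33 × (27 − 21) = 22.98 → 23%

(343, 40, 23)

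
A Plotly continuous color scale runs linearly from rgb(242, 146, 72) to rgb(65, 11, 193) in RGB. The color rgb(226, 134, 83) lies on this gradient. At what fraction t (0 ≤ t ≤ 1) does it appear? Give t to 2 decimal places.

Invert the lerp on the R channel (largest span, 177): t = (226 − 242) / (65 − 242) = -16/-177 = 0.090395.
Check on G: (134 − 146)/(11 − 146) = 0.08889 ✓

0.09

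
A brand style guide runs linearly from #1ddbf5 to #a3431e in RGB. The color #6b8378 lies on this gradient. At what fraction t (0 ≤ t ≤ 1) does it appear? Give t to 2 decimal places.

0.58

Invert the lerp on the B channel (largest span, 215): t = (120 − 245) / (30 − 245) = -125/-215 = 0.5814.
Check on R: (107 − 29)/(163 − 29) = 0.5821 ✓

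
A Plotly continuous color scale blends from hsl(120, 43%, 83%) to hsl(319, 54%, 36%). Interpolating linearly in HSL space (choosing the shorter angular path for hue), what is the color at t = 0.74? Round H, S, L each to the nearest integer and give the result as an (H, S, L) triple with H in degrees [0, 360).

Hue: 319 − 120 = 199°, but |199| > 180 so the shorter arc goes the other way: Δh = 199 − 360 = -161°.
H = 120 + 0.74 × (-161) = 0.86 → 1°
S = 43 + 0.74 × (54 − 43) = 51.14 → 51%
L = 83 + 0.74 × (36 − 83) = 48.22 → 48%

(1, 51, 48)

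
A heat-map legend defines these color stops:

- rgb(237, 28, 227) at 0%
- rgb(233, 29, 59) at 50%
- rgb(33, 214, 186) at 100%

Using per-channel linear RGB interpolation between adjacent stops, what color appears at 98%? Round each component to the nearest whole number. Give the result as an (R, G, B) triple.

98% lies between the 50% and 100% stops, so the local fraction is t = (98 − 50)/(100 − 50) = 48/50 ≈ 0.96.
R = 233 + 0.96 × (33 − 233) = 41 → 41
G = 29 + 0.96 × (214 − 29) = 206.6 → 207
B = 59 + 0.96 × (186 − 59) = 180.92 → 181

(41, 207, 181)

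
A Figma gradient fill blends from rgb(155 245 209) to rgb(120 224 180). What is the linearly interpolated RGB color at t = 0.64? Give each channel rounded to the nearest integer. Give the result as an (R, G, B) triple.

R = 155 + 0.64 × (120 − 155) = 155 + 0.64 × -35 = 132.6 → 133
G = 245 + 0.64 × (224 − 245) = 245 + 0.64 × -21 = 231.56 → 232
B = 209 + 0.64 × (180 − 209) = 209 + 0.64 × -29 = 190.44 → 190

(133, 232, 190)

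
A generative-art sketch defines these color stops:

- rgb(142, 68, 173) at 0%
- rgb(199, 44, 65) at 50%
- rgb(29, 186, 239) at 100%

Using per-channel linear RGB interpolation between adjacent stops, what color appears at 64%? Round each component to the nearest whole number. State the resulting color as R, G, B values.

(151, 84, 114)

64% lies between the 50% and 100% stops, so the local fraction is t = (64 − 50)/(100 − 50) = 14/50 ≈ 0.28.
R = 199 + 0.28 × (29 − 199) = 151.4 → 151
G = 44 + 0.28 × (186 − 44) = 83.76 → 84
B = 65 + 0.28 × (239 − 65) = 113.72 → 114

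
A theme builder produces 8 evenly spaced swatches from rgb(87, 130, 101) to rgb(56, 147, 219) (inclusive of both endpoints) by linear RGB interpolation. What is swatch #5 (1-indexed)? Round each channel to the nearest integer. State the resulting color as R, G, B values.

With 8 swatches and endpoints inclusive, swatch 5 sits at t = (5 − 1)/(8 − 1) = 4/7 ≈ 0.5714.
R = 87 + 0.5714 × (56 − 87) = 69.287 → 69
G = 130 + 0.5714 × (147 − 130) = 139.714 → 140
B = 101 + 0.5714 × (219 − 101) = 168.425 → 168

(69, 140, 168)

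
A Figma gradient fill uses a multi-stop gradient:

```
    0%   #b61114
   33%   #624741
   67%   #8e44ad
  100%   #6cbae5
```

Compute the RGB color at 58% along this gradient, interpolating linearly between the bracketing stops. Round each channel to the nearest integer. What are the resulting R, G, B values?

58% lies between the 33% and 67% stops, so the local fraction is t = (58 − 33)/(67 − 33) = 25/34 ≈ 0.7353.
#624741 → (98, 71, 65); #8e44ad → (142, 68, 173).
R = 98 + 0.7353 × (142 − 98) = 130.353 → 130
G = 71 + 0.7353 × (68 − 71) = 68.794 → 69
B = 65 + 0.7353 × (173 − 65) = 144.412 → 144

(130, 69, 144)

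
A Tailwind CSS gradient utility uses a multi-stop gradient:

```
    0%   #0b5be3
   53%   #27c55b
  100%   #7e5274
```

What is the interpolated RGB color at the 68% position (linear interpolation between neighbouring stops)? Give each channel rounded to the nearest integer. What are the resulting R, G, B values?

(67, 160, 99)

68% lies between the 53% and 100% stops, so the local fraction is t = (68 − 53)/(100 − 53) = 15/47 ≈ 0.3191.
#27c55b → (39, 197, 91); #7e5274 → (126, 82, 116).
R = 39 + 0.3191 × (126 − 39) = 66.762 → 67
G = 197 + 0.3191 × (82 − 197) = 160.303 → 160
B = 91 + 0.3191 × (116 − 91) = 98.978 → 99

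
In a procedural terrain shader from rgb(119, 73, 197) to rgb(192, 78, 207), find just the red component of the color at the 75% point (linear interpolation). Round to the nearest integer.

174

R = 119 + 0.75 × (192 − 119) = 173.75 → 174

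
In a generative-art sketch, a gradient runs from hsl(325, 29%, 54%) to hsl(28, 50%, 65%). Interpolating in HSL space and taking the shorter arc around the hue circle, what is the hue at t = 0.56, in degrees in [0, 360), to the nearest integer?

0

Hue: 28 − 325 = -297°, but |-297| > 180 so the shorter arc goes the other way: Δh = -297 + 360 = 63°.
H = 325 + 0.56 × (63) = 360.28 → 360 → 360 mod 360 = 0°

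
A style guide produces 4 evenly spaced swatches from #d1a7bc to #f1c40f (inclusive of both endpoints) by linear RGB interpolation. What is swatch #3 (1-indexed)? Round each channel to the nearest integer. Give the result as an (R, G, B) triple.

(230, 186, 73)

With 4 swatches and endpoints inclusive, swatch 3 sits at t = (3 − 1)/(4 − 1) = 2/3 ≈ 0.6667.
#d1a7bc → (209, 167, 188); #f1c40f → (241, 196, 15).
R = 209 + 0.6667 × (241 − 209) = 230.334 → 230
G = 167 + 0.6667 × (196 − 167) = 186.334 → 186
B = 188 + 0.6667 × (15 − 188) = 72.661 → 73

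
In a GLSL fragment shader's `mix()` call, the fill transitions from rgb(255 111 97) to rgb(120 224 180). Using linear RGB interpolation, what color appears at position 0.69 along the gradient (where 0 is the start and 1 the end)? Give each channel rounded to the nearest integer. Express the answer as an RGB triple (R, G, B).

R = 255 + 0.69 × (120 − 255) = 255 + 0.69 × -135 = 161.85 → 162
G = 111 + 0.69 × (224 − 111) = 111 + 0.69 × 113 = 188.97 → 189
B = 97 + 0.69 × (180 − 97) = 97 + 0.69 × 83 = 154.27 → 154

(162, 189, 154)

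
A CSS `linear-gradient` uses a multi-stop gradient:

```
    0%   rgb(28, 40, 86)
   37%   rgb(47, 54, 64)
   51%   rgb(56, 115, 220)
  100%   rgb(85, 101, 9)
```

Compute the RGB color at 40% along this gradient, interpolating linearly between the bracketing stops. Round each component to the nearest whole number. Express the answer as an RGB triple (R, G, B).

40% lies between the 37% and 51% stops, so the local fraction is t = (40 − 37)/(51 − 37) = 3/14 ≈ 0.2143.
R = 47 + 0.2143 × (56 − 47) = 48.929 → 49
G = 54 + 0.2143 × (115 − 54) = 67.072 → 67
B = 64 + 0.2143 × (220 − 64) = 97.431 → 97

(49, 67, 97)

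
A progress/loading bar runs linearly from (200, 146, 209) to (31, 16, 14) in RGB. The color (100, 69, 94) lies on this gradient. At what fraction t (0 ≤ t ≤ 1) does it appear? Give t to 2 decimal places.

0.59

Invert the lerp on the B channel (largest span, 195): t = (94 − 209) / (14 − 209) = -115/-195 = 0.58974.
Check on R: (100 − 200)/(31 − 200) = 0.5917 ✓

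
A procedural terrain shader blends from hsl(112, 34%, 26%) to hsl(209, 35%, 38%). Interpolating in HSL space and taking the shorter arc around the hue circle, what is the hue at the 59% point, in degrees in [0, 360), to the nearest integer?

Hue arc: Δh = 209 − 112 = 97° (|Δh| ≤ 180, already the shorter path).
H = 112 + 0.59 × (97) = 169.23 → 169°

169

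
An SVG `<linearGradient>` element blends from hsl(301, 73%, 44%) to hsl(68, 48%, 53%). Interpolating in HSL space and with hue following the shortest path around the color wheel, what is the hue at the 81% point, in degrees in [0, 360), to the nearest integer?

44

Hue: 68 − 301 = -233°, but |-233| > 180 so the shorter arc goes the other way: Δh = -233 + 360 = 127°.
H = 301 + 0.81 × (127) = 403.87 → 404 → 404 mod 360 = 44°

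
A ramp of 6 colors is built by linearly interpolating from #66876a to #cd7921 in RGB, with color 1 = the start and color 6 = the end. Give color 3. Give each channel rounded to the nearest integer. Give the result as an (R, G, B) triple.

With 6 swatches and endpoints inclusive, swatch 3 sits at t = (3 − 1)/(6 − 1) = 2/5 ≈ 0.4.
#66876a → (102, 135, 106); #cd7921 → (205, 121, 33).
R = 102 + 0.4 × (205 − 102) = 143.2 → 143
G = 135 + 0.4 × (121 − 135) = 129.4 → 129
B = 106 + 0.4 × (33 − 106) = 76.8 → 77

(143, 129, 77)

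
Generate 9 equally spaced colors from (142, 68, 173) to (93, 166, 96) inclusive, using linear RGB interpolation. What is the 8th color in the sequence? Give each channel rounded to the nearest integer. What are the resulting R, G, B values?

With 9 swatches and endpoints inclusive, swatch 8 sits at t = (8 − 1)/(9 − 1) = 7/8 ≈ 0.875.
R = 142 + 0.875 × (93 − 142) = 99.125 → 99
G = 68 + 0.875 × (166 − 68) = 153.75 → 154
B = 173 + 0.875 × (96 − 173) = 105.625 → 106

(99, 154, 106)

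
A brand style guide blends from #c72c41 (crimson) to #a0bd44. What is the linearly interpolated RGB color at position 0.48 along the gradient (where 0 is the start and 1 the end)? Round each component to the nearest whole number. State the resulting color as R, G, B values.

(180, 114, 66)

#c72c41 → (199, 44, 65); #a0bd44 → (160, 189, 68).
R = 199 + 0.48 × (160 − 199) = 199 + 0.48 × -39 = 180.28 → 180
G = 44 + 0.48 × (189 − 44) = 44 + 0.48 × 145 = 113.6 → 114
B = 65 + 0.48 × (68 − 65) = 65 + 0.48 × 3 = 66.44 → 66
So the blended color is (180, 114, 66), about #b47242.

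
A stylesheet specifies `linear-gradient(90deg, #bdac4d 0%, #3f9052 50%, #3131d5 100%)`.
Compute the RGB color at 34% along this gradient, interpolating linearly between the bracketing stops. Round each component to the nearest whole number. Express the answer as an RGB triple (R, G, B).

34% lies between the 0% and 50% stops, so the local fraction is t = (34 − 0)/(50 − 0) = 34/50 ≈ 0.68.
#bdac4d → (189, 172, 77); #3f9052 → (63, 144, 82).
R = 189 + 0.68 × (63 − 189) = 103.32 → 103
G = 172 + 0.68 × (144 − 172) = 152.96 → 153
B = 77 + 0.68 × (82 − 77) = 80.4 → 80

(103, 153, 80)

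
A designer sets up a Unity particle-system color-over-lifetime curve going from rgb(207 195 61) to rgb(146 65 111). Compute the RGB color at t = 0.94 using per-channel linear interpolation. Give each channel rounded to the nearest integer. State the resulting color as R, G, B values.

R = 207 + 0.94 × (146 − 207) = 207 + 0.94 × -61 = 149.66 → 150
G = 195 + 0.94 × (65 − 195) = 195 + 0.94 × -130 = 72.8 → 73
B = 61 + 0.94 × (111 − 61) = 61 + 0.94 × 50 = 108 → 108
So the blended color is (150, 73, 108), about #96496c.

(150, 73, 108)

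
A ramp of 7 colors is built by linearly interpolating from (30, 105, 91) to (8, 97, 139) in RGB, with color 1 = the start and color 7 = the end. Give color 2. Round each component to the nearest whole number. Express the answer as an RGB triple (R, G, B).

With 7 swatches and endpoints inclusive, swatch 2 sits at t = (2 − 1)/(7 − 1) = 1/6 ≈ 0.1667.
R = 30 + 0.1667 × (8 − 30) = 26.333 → 26
G = 105 + 0.1667 × (97 − 105) = 103.666 → 104
B = 91 + 0.1667 × (139 − 91) = 99.002 → 99

(26, 104, 99)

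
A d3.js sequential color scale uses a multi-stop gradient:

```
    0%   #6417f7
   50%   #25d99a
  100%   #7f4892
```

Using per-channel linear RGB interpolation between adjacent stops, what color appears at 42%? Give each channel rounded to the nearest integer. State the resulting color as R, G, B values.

42% lies between the 0% and 50% stops, so the local fraction is t = (42 − 0)/(50 − 0) = 42/50 ≈ 0.84.
#6417f7 → (100, 23, 247); #25d99a → (37, 217, 154).
R = 100 + 0.84 × (37 − 100) = 47.08 → 47
G = 23 + 0.84 × (217 − 23) = 185.96 → 186
B = 247 + 0.84 × (154 − 247) = 168.88 → 169

(47, 186, 169)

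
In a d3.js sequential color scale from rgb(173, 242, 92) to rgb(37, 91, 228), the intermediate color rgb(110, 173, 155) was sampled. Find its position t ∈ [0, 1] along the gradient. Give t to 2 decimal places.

0.46

Invert the lerp on the G channel (largest span, 151): t = (173 − 242) / (91 − 242) = -69/-151 = 0.45695.
Check on R: (110 − 173)/(37 − 173) = 0.4632 ✓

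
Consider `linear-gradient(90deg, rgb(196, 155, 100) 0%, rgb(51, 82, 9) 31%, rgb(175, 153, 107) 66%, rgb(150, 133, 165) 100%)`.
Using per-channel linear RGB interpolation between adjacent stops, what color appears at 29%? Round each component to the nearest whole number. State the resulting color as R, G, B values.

(60, 87, 15)

29% lies between the 0% and 31% stops, so the local fraction is t = (29 − 0)/(31 − 0) = 29/31 ≈ 0.9355.
R = 196 + 0.9355 × (51 − 196) = 60.352 → 60
G = 155 + 0.9355 × (82 − 155) = 86.709 → 87
B = 100 + 0.9355 × (9 − 100) = 14.87 → 15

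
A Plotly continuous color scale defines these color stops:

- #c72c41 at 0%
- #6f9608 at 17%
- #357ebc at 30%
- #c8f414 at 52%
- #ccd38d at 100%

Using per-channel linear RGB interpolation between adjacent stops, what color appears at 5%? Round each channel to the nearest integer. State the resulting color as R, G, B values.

5% lies between the 0% and 17% stops, so the local fraction is t = (5 − 0)/(17 − 0) = 5/17 ≈ 0.2941.
#c72c41 → (199, 44, 65); #6f9608 → (111, 150, 8).
R = 199 + 0.2941 × (111 − 199) = 173.119 → 173
G = 44 + 0.2941 × (150 − 44) = 75.175 → 75
B = 65 + 0.2941 × (8 − 65) = 48.236 → 48

(173, 75, 48)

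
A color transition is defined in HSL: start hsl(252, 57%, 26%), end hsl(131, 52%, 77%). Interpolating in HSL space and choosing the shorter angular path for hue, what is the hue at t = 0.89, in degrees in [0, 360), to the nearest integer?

Hue arc: Δh = 131 − 252 = -121° (|Δh| ≤ 180, already the shorter path).
H = 252 + 0.89 × (-121) = 144.31 → 144°

144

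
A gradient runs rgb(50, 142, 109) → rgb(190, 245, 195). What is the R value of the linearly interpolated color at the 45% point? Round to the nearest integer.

113

R = 50 + 0.45 × (190 − 50) = 113 → 113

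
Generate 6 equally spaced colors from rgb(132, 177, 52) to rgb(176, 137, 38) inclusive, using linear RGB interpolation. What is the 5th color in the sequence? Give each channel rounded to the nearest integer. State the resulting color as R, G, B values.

(167, 145, 41)

With 6 swatches and endpoints inclusive, swatch 5 sits at t = (5 − 1)/(6 − 1) = 4/5 ≈ 0.8.
R = 132 + 0.8 × (176 − 132) = 167.2 → 167
G = 177 + 0.8 × (137 − 177) = 145 → 145
B = 52 + 0.8 × (38 − 52) = 40.8 → 41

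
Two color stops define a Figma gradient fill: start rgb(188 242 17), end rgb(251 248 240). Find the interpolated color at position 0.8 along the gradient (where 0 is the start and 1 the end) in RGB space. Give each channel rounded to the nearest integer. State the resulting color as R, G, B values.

(238, 247, 195)

R = 188 + 0.8 × (251 − 188) = 188 + 0.8 × 63 = 238.4 → 238
G = 242 + 0.8 × (248 − 242) = 242 + 0.8 × 6 = 246.8 → 247
B = 17 + 0.8 × (240 − 17) = 17 + 0.8 × 223 = 195.4 → 195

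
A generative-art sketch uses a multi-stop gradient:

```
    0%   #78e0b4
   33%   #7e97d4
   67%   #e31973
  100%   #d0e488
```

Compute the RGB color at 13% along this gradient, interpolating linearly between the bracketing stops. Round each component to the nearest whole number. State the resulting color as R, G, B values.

13% lies between the 0% and 33% stops, so the local fraction is t = (13 − 0)/(33 − 0) = 13/33 ≈ 0.3939.
#78e0b4 → (120, 224, 180); #7e97d4 → (126, 151, 212).
R = 120 + 0.3939 × (126 − 120) = 122.363 → 122
G = 224 + 0.3939 × (151 − 224) = 195.245 → 195
B = 180 + 0.3939 × (212 − 180) = 192.605 → 193

(122, 195, 193)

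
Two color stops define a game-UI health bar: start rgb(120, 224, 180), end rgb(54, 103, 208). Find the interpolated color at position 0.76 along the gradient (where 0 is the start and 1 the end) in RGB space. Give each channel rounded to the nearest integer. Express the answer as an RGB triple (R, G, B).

R = 120 + 0.76 × (54 − 120) = 120 + 0.76 × -66 = 69.84 → 70
G = 224 + 0.76 × (103 − 224) = 224 + 0.76 × -121 = 132.04 → 132
B = 180 + 0.76 × (208 − 180) = 180 + 0.76 × 28 = 201.28 → 201
So the blended color is (70, 132, 201), about #4684c9.

(70, 132, 201)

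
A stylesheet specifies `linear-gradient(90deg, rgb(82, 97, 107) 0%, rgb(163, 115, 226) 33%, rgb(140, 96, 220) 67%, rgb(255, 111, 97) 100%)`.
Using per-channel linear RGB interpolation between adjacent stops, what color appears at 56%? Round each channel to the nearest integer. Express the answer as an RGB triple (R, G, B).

(147, 102, 222)

56% lies between the 33% and 67% stops, so the local fraction is t = (56 − 33)/(67 − 33) = 23/34 ≈ 0.6765.
R = 163 + 0.6765 × (140 − 163) = 147.44 → 147
G = 115 + 0.6765 × (96 − 115) = 102.147 → 102
B = 226 + 0.6765 × (220 − 226) = 221.941 → 222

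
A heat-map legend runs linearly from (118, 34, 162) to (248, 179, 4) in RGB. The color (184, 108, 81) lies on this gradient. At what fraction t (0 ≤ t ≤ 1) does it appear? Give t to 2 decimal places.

0.51

Invert the lerp on the B channel (largest span, 158): t = (81 − 162) / (4 − 162) = -81/-158 = 0.51266.
Check on R: (184 − 118)/(248 − 118) = 0.5077 ✓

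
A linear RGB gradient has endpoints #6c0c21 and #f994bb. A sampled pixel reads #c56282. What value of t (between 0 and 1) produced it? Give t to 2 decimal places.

Invert the lerp on the B channel (largest span, 154): t = (130 − 33) / (187 − 33) = 97/154 = 0.62987.
Check on R: (197 − 108)/(249 − 108) = 0.6312 ✓

0.63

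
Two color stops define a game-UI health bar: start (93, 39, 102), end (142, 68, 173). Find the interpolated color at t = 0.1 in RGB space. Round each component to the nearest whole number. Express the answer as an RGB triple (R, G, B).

(98, 42, 109)

R = 93 + 0.1 × (142 − 93) = 93 + 0.1 × 49 = 97.9 → 98
G = 39 + 0.1 × (68 − 39) = 39 + 0.1 × 29 = 41.9 → 42
B = 102 + 0.1 × (173 − 102) = 102 + 0.1 × 71 = 109.1 → 109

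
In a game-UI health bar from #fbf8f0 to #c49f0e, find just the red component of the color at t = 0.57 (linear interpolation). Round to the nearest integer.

220

R₁ = 251 (from #fbf8f0), R₂ = 196 (from #c49f0e).
R = 251 + 0.57 × (196 − 251) = 219.65 → 220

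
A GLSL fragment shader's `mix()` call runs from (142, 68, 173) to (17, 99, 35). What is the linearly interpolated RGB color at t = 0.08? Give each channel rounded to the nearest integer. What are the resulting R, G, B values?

(132, 70, 162)

R = 142 + 0.08 × (17 − 142) = 142 + 0.08 × -125 = 132 → 132
G = 68 + 0.08 × (99 − 68) = 68 + 0.08 × 31 = 70.48 → 70
B = 173 + 0.08 × (35 − 173) = 173 + 0.08 × -138 = 161.96 → 162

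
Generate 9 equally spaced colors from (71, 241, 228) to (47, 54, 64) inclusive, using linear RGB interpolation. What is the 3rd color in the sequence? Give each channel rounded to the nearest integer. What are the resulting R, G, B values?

With 9 swatches and endpoints inclusive, swatch 3 sits at t = (3 − 1)/(9 − 1) = 2/8 ≈ 0.25.
R = 71 + 0.25 × (47 − 71) = 65 → 65
G = 241 + 0.25 × (54 − 241) = 194.25 → 194
B = 228 + 0.25 × (64 − 228) = 187 → 187

(65, 194, 187)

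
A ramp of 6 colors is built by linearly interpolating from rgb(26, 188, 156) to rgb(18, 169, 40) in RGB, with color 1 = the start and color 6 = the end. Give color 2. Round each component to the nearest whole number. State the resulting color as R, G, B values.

(24, 184, 133)

With 6 swatches and endpoints inclusive, swatch 2 sits at t = (2 − 1)/(6 − 1) = 1/5 ≈ 0.2.
R = 26 + 0.2 × (18 − 26) = 24.4 → 24
G = 188 + 0.2 × (169 − 188) = 184.2 → 184
B = 156 + 0.2 × (40 − 156) = 132.8 → 133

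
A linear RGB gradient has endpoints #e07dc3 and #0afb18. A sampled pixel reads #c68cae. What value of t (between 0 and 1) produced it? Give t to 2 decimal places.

0.12

Invert the lerp on the R channel (largest span, 214): t = (198 − 224) / (10 − 224) = -26/-214 = 0.1215.
Check on G: (140 − 125)/(251 − 125) = 0.119 ✓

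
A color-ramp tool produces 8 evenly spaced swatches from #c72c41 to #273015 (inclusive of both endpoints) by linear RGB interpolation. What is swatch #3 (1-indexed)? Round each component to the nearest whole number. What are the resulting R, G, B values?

With 8 swatches and endpoints inclusive, swatch 3 sits at t = (3 − 1)/(8 − 1) = 2/7 ≈ 0.2857.
#c72c41 → (199, 44, 65); #273015 → (39, 48, 21).
R = 199 + 0.2857 × (39 − 199) = 153.288 → 153
G = 44 + 0.2857 × (48 − 44) = 45.143 → 45
B = 65 + 0.2857 × (21 − 65) = 52.429 → 52

(153, 45, 52)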